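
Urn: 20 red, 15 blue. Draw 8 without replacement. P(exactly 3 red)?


Hypergeometric: C(20,3)×C(15,5)/C(35,8)
= 1140×3003/23535820 = 2223/15283

P(X=3) = 2223/15283 ≈ 14.55%


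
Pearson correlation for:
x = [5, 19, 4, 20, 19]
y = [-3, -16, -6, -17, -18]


n=5, Σx=67, Σy=-60, Σxy=-1025, Σx²=1163, Σy²=914
r = (5×(-1025) - 67×(-60))/√((5×1163 - 67²)(5×914 - (-60)²))
= -1105/√(1326×970) = -1105/√1286220 ≈ -1105/1134.1164 ≈ -0.9743

r ≈ -0.9743


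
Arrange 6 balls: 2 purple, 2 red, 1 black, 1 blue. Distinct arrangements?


6!/(2!×2!×1!×1!) = 180

180


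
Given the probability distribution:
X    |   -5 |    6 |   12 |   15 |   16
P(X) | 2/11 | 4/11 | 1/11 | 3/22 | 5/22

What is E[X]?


E[X] = Σ x·P(X=x)
= (-5)×(2/11) + (6)×(4/11) + (12)×(1/11) + (15)×(3/22) + (16)×(5/22)
= 177/22

E[X] = 177/22


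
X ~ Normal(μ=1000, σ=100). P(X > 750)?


z = (750-1000)/100 = -2.5
P(X > 750) = 1 - P(Z ≤ -2.5) = 1 - 0.0062 = 0.9938

P(X > 750) ≈ 0.9938


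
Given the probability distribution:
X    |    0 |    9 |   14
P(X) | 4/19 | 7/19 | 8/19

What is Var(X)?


E[X] = 175/19
E[X²] = 2135/19
Var(X) = E[X²] - (E[X])² = 2135/19 - 30625/361 = 9940/361

Var(X) = 9940/361 ≈ 27.5346


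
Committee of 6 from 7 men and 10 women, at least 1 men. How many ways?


Count by #men:
  1M,5W: C(7,1)×C(10,5)=1764
  2M,4W: C(7,2)×C(10,4)=4410
  3M,3W: C(7,3)×C(10,3)=4200
  4M,2W: C(7,4)×C(10,2)=1575
  5M,1W: C(7,5)×C(10,1)=210
  6M,0W: C(7,6)×C(10,0)=7
Total = 12166

12166


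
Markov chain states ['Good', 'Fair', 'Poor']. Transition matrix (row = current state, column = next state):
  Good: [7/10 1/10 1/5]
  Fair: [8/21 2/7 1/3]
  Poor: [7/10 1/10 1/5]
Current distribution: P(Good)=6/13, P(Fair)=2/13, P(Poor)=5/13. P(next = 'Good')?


P(next=Good) = Σᵢ P(now=i)×P(i→Good)
= 6/13×7/10 + 2/13×8/21 + 5/13×7/10
= 21/65 + 16/273 + 7/26 = 1777/2730

P = 1777/2730 ≈ 0.6509


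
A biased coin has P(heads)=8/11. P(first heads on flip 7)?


Geometric: P(X=7) = (1-p)^(k-1)×p = (3/11)^6×8/11 = 5832/19487171

P(X=7) = 5832/19487171 ≈ 0.03%


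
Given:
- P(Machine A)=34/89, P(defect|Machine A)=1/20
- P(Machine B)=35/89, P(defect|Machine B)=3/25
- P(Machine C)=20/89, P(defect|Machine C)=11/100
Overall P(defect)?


P(B) = Σ P(B|Aᵢ)×P(Aᵢ)
  1/20×34/89 = 17/890
  3/25×35/89 = 21/445
  11/100×20/89 = 11/445
Sum = 81/890

P(defect) = 81/890 ≈ 9.10%


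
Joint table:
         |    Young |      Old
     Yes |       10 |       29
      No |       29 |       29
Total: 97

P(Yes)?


P(Yes) = (10+29)/97 = 39/97

P(Yes) = 39/97 ≈ 40.21%


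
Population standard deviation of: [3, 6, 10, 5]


Mean = 24/4 = 6
  (3-6)²=9
  (6-6)²=0
  (10-6)²=16
  (5-6)²=1
Σ(x-μ)² = 26
σ² = 26/4 = 13/2

σ = √(13/2) ≈ 2.5495


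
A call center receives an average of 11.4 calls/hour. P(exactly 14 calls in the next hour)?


Poisson(λ=11.4): P(X=14) = e^(-λ)×λ^k/k!
= e^(-11.4) × 11.4^14 / 14!
≈ 1.119548484e-05 × 6.26134910385e+14 / 87178291200 ≈ 0.080409

P(X=14) ≈ 0.080409 ≈ 8.04%


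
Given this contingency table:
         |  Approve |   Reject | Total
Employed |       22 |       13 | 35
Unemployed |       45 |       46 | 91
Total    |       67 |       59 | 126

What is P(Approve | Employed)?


P(Approve | Employed) = 22/(22+13) = 22/35

P(Approve|Employed) = 22/35 ≈ 62.86%


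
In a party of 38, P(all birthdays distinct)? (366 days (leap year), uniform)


P(all different) = Π(366-i)/366 for i=0..37
= (366/366)×(365/366)×...×(329/366)
= 0.136703

P ≈ 0.1367 ≈ 13.67%


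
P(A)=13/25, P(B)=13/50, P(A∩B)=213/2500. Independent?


P(A)×P(B) = 169/1250
P(A∩B) = 213/2500
Not equal → NOT independent

No, not independent


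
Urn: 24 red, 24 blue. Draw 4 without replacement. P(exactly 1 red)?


Hypergeometric: C(24,1)×C(24,3)/C(48,4)
= 24×2024/194580 = 176/705

P(X=1) = 176/705 ≈ 24.96%


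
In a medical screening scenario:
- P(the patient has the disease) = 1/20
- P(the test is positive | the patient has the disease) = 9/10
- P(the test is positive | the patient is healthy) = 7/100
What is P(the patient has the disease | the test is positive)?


Using Bayes' theorem:
P(A|B) = P(B|A)·P(A) / P(B)

P(the test is positive) = 9/10 × 1/20 + 7/100 × 19/20
= 9/200 + 133/2000 = 223/2000

P(the patient has the disease|the test is positive) = (9/200) / (223/2000) = 90/223

P(the patient has the disease|the test is positive) = 90/223 ≈ 40.36%


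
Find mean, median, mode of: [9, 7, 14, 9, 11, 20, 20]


Sorted: [7, 9, 9, 11, 14, 20, 20]
Mean = 90/7
Median = 11
Freq: {9: 2, 7: 1, 14: 1, 11: 1, 20: 2}
Mode: [9, 20]

Mean=90/7, Median=11, Mode=[9, 20]


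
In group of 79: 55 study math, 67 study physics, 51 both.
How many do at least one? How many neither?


|A∪B| = 55+67-51 = 71
Neither = 79-71 = 8

At least one: 71; Neither: 8


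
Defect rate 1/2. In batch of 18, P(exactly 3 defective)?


Binomial: P(X=3) = C(18,3)×p^3×(1-p)^15
= 816 × 1/8 × 1/32768 = 51/16384

P(X=3) = 51/16384 ≈ 0.31%


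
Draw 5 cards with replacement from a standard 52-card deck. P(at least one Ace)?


P(not a Ace) = 48/52 = 12/13
P(none in 5 draws) = (12/13)^5 = 248832/371293
P(≥1 Ace) = 1 - 248832/371293 = 122461/371293

P = 122461/371293 ≈ 32.98%


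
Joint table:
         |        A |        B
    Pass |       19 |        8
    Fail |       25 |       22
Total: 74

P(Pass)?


P(Pass) = (19+8)/74 = 27/74

P(Pass) = 27/74 ≈ 36.49%


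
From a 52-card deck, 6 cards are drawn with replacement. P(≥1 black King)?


P(not a black King) = 50/52 = 25/26
P(none in 6 draws) = (25/26)^6 = 244140625/308915776
P(≥1 black King) = 1 - 244140625/308915776 = 64775151/308915776

P = 64775151/308915776 ≈ 20.97%


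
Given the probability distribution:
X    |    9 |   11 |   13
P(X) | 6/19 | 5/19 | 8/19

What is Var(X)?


E[X] = 213/19
E[X²] = 2443/19
Var(X) = E[X²] - (E[X])² = 2443/19 - 45369/361 = 1048/361

Var(X) = 1048/361 ≈ 2.9030


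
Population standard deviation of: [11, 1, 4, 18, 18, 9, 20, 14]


Mean = 95/8
  (11-95/8)²=49/64
  (1-95/8)²=7569/64
  (4-95/8)²=3969/64
  (18-95/8)²=2401/64
  (18-95/8)²=2401/64
  (9-95/8)²=529/64
  (20-95/8)²=4225/64
  (14-95/8)²=289/64
Σ(x-μ)² = 2679/8
σ² = (2679/8)/8 = 2679/64

σ = √(2679/64) ≈ 6.4699


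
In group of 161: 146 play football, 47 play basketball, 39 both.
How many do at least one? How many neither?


|A∪B| = 146+47-39 = 154
Neither = 161-154 = 7

At least one: 154; Neither: 7


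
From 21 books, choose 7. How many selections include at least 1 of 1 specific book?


Complement: C(21,7) - C(20,7) = 116280 - 77520 = 38760

38760


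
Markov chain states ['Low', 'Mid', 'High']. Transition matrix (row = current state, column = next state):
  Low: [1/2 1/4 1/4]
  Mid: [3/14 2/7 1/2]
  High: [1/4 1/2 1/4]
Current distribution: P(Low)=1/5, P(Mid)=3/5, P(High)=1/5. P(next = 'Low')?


P(next=Low) = Σᵢ P(now=i)×P(i→Low)
= 1/5×1/2 + 3/5×3/14 + 1/5×1/4
= 1/10 + 9/70 + 1/20 = 39/140

P = 39/140 ≈ 0.2786


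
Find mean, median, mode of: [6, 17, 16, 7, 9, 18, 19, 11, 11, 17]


Sorted: [6, 7, 9, 11, 11, 16, 17, 17, 18, 19]
Mean = 131/10
Median = 27/2
Freq: {6: 1, 17: 2, 16: 1, 7: 1, 9: 1, 18: 1, 19: 1, 11: 2}
Mode: [11, 17]

Mean=131/10, Median=27/2, Mode=[11, 17]


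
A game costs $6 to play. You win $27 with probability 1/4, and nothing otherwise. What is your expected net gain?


E[gain] = (27-6)×1/4 + (-6)×3/4
= 21/4 - 9/2 = 3/4

Expected net gain = $3/4 ≈ $0.75


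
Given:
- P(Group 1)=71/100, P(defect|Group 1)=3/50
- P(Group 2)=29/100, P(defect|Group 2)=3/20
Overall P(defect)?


P(B) = Σ P(B|Aᵢ)×P(Aᵢ)
  3/50×71/100 = 213/5000
  3/20×29/100 = 87/2000
Sum = 861/10000

P(defect) = 861/10000 ≈ 8.61%


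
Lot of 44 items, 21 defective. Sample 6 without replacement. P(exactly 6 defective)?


Hypergeometric: C(21,6)×C(23,0)/C(44,6)
= 54264×1/7059052 = 1938/252109

P(X=6) = 1938/252109 ≈ 0.77%


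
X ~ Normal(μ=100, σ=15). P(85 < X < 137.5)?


z₁=(85-100)/15=-1.0, z₂=(137.5-100)/15=2.5
P = Φ(2.5) - Φ(-1.0) = 0.993790 - 0.158655 = 0.835135 ≈ 0.8351

P(85 < X < 137.5) ≈ 0.8351


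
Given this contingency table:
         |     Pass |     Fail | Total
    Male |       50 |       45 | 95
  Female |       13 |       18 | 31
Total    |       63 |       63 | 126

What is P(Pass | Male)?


P(Pass | Male) = 50/(50+45) = 50/95 = 10/19

P(Pass|Male) = 10/19 ≈ 52.63%


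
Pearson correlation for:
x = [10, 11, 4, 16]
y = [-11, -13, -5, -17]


n=4, Σx=41, Σy=-46, Σxy=-545, Σx²=493, Σy²=604
r = (4×(-545) - 41×(-46))/√((4×493 - 41²)(4×604 - (-46)²))
= -294/√(291×300) = -294/√87300 ≈ -294/295.4657 ≈ -0.9950

r ≈ -0.9950


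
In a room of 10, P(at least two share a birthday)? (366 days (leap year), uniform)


P(all different) = Π(366-i)/366 for i=0..9
= 0.883355
P(match) = 1 - 0.883355 = 0.116645

P ≈ 0.1166 ≈ 11.66%


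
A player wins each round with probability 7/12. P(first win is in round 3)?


Geometric: P(X=3) = (1-p)^(k-1)×p = (5/12)^2×7/12 = 175/1728

P(X=3) = 175/1728 ≈ 10.13%


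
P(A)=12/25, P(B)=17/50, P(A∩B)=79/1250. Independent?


P(A)×P(B) = 102/625
P(A∩B) = 79/1250
Not equal → NOT independent

No, not independent


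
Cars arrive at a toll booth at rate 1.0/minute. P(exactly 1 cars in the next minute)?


Poisson(λ=1.0): P(X=1) = e^(-λ)×λ^k/k!
= e^(-1.0) × 1.0^1 / 1!
≈ 0.3678794412 × 1 / 1 ≈ 0.367879

P(X=1) ≈ 0.367879 ≈ 36.79%


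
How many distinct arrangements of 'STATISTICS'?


Letters: 10, freq: {'S': 3, 'T': 3, 'A': 1, 'I': 2, 'C': 1}
10!/(3!×3!×1!×2!×1!) = 3628800/72 = 50400

50400


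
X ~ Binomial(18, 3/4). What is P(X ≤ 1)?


P(X ≤ 1) = Σ P(X=i) for i=0..1
P(X=0) = 1/68719476736
P(X=1) = 27/34359738368
Sum = 55/68719476736

P(X ≤ 1) = 55/68719476736 ≈ 0.00%


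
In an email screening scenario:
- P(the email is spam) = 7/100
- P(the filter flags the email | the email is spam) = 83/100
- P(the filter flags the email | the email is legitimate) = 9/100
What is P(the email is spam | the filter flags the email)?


Using Bayes' theorem:
P(A|B) = P(B|A)·P(A) / P(B)

P(the filter flags the email) = 83/100 × 7/100 + 9/100 × 93/100
= 581/10000 + 837/10000 = 709/5000

P(the email is spam|the filter flags the email) = (581/10000) / (709/5000) = 581/1418

P(the email is spam|the filter flags the email) = 581/1418 ≈ 40.97%


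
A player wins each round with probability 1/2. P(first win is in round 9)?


Geometric: P(X=9) = (1-p)^(k-1)×p = (1/2)^8×1/2 = 1/512

P(X=9) = 1/512 ≈ 0.20%


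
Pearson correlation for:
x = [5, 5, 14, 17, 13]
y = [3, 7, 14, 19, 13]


n=5, Σx=54, Σy=56, Σxy=738, Σx²=704, Σy²=784
r = (5×738 - 54×56)/√((5×704 - 54²)(5×784 - 56²))
= 666/√(604×784) = 666/√473536 ≈ 666/688.1395 ≈ 0.9678

r ≈ 0.9678


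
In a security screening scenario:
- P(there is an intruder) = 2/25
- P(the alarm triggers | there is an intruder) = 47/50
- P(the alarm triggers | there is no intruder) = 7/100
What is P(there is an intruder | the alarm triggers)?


Using Bayes' theorem:
P(A|B) = P(B|A)·P(A) / P(B)

P(the alarm triggers) = 47/50 × 2/25 + 7/100 × 23/25
= 47/625 + 161/2500 = 349/2500

P(there is an intruder|the alarm triggers) = (47/625) / (349/2500) = 188/349

P(there is an intruder|the alarm triggers) = 188/349 ≈ 53.87%


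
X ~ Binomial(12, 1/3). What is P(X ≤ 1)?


P(X ≤ 1) = Σ P(X=i) for i=0..1
P(X=0) = 4096/531441
P(X=1) = 8192/177147
Sum = 28672/531441

P(X ≤ 1) = 28672/531441 ≈ 5.40%


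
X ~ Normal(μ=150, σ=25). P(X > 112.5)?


z = (112.5-150)/25 = -1.5
P(X > 112.5) = 1 - P(Z ≤ -1.5) = 1 - 0.0668 = 0.9332

P(X > 112.5) ≈ 0.9332


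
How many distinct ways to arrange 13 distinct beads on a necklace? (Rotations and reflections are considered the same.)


Free circular arrangements: rotations and reflections both identified.
(n-1)!/2 = 12!/2 = 479001600/2 = 239500800

239500800


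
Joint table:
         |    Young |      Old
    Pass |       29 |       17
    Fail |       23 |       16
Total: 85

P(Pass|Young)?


P(Pass|Young) = 29/(29+23) = 29/52

P = 29/52 ≈ 55.77%


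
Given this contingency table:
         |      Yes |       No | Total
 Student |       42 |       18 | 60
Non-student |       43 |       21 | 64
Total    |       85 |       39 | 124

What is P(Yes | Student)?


P(Yes | Student) = 42/(42+18) = 42/60 = 7/10

P(Yes|Student) = 7/10 ≈ 70.00%


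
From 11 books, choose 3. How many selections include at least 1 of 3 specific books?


Complement: C(11,3) - C(8,3) = 165 - 56 = 109

109


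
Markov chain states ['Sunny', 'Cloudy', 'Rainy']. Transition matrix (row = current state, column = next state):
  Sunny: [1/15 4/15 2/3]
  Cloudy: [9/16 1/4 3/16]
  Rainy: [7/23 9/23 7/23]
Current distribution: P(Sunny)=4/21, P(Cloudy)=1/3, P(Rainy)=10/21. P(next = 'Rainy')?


P(next=Rainy) = Σᵢ P(now=i)×P(i→Rainy)
= 4/21×2/3 + 1/3×3/16 + 10/21×7/23
= 8/63 + 1/16 + 10/69 = 7753/23184

P = 7753/23184 ≈ 0.3344


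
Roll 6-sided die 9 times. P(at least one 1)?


P(no 1)^9 = (5/6)^9 = 1953125/10077696
P(≥1) = 1 - 1953125/10077696 = 8124571/10077696

P = 8124571/10077696 ≈ 80.62%


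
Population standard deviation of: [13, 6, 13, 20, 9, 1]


Mean = 62/6 = 31/3
  (13-31/3)²=64/9
  (6-31/3)²=169/9
  (13-31/3)²=64/9
  (20-31/3)²=841/9
  (9-31/3)²=16/9
  (1-31/3)²=784/9
Σ(x-μ)² = 646/3
σ² = (646/3)/6 = 323/9

σ = √(323/9) ≈ 5.9907


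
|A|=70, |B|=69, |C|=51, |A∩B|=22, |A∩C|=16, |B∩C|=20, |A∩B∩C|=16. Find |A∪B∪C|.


|A∪B∪C| = 70+69+51-22-16-20+16 = 148

|A∪B∪C| = 148


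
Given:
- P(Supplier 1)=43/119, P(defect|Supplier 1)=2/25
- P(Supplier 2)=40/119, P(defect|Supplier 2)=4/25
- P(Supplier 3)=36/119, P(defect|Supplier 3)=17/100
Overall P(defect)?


P(B) = Σ P(B|Aᵢ)×P(Aᵢ)
  2/25×43/119 = 86/2975
  4/25×40/119 = 32/595
  17/100×36/119 = 9/175
Sum = 57/425

P(defect) = 57/425 ≈ 13.41%


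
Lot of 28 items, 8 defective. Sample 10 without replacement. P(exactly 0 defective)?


Hypergeometric: C(8,0)×C(20,10)/C(28,10)
= 1×184756/13123110 = 34/2415

P(X=0) = 34/2415 ≈ 1.41%


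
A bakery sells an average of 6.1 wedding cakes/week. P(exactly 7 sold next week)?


Poisson(λ=6.1): P(X=7) = e^(-λ)×λ^k/k!
= e^(-6.1) × 6.1^7 / 7!
≈ 0.002242867719 × 314274.283602 / 5040 ≈ 0.139856

P(X=7) ≈ 0.139856 ≈ 13.99%


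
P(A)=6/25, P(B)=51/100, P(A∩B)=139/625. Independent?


P(A)×P(B) = 153/1250
P(A∩B) = 139/625
Not equal → NOT independent

No, not independent


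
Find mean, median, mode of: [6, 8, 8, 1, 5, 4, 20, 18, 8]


Sorted: [1, 4, 5, 6, 8, 8, 8, 18, 20]
Mean = 78/9 = 26/3
Median = 8
Freq: {6: 1, 8: 3, 1: 1, 5: 1, 4: 1, 20: 1, 18: 1}
Mode: [8]

Mean=26/3, Median=8, Mode=8


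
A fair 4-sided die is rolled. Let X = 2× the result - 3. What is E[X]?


E[die] = (1+4)/2 = 5/2
E[X] = 2×5/2 - 3 = 2

E[X] = 2


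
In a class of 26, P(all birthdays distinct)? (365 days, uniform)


P(all different) = Π(365-i)/365 for i=0..25
= (365/365)×(364/365)×...×(340/365)
= 0.401759

P ≈ 0.4018 ≈ 40.18%


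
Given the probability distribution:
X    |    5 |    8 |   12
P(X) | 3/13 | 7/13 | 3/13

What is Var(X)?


E[X] = 107/13
E[X²] = 955/13
Var(X) = E[X²] - (E[X])² = 955/13 - 11449/169 = 966/169

Var(X) = 966/169 ≈ 5.7160


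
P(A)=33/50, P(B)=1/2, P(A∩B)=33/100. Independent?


P(A)×P(B) = 33/100
P(A∩B) = 33/100
Equal ✓ → Independent

Yes, independent


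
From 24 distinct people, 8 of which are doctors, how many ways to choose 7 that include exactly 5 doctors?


Choose 5 of the 8 doctors and 2 of the other 16 people:
C(8,5)×C(16,2) = 56×120 = 6720

6720


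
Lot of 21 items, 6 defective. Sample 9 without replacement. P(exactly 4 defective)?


Hypergeometric: C(6,4)×C(15,5)/C(21,9)
= 15×3003/293930 = 99/646

P(X=4) = 99/646 ≈ 15.33%


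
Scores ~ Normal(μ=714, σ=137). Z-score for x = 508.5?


z = (x - μ)/σ = (508.5 - 714)/137 = -1.5

z = -1.5


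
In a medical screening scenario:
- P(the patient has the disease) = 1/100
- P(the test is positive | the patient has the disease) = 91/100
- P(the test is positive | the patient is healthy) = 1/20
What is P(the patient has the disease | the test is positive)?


Using Bayes' theorem:
P(A|B) = P(B|A)·P(A) / P(B)

P(the test is positive) = 91/100 × 1/100 + 1/20 × 99/100
= 91/10000 + 99/2000 = 293/5000

P(the patient has the disease|the test is positive) = (91/10000) / (293/5000) = 91/586

P(the patient has the disease|the test is positive) = 91/586 ≈ 15.53%


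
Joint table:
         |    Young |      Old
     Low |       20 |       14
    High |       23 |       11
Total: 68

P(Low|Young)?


P(Low|Young) = 20/(20+23) = 20/43

P = 20/43 ≈ 46.51%


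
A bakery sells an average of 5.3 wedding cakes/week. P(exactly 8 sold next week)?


Poisson(λ=5.3): P(X=8) = e^(-λ)×λ^k/k!
= e^(-5.3) × 5.3^8 / 8!
≈ 0.004991593907 × 622596.904114 / 40320 ≈ 0.077077

P(X=8) ≈ 0.077077 ≈ 7.71%


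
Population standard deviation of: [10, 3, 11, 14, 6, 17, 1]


Mean = 62/7
  (10-62/7)²=64/49
  (3-62/7)²=1681/49
  (11-62/7)²=225/49
  (14-62/7)²=1296/49
  (6-62/7)²=400/49
  (17-62/7)²=3249/49
  (1-62/7)²=3025/49
Σ(x-μ)² = 1420/7
σ² = (1420/7)/7 = 1420/49

σ = √(1420/49) ≈ 5.3833


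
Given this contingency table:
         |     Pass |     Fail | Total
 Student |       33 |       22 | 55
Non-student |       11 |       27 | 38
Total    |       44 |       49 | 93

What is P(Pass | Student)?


P(Pass | Student) = 33/(33+22) = 33/55 = 3/5

P(Pass|Student) = 3/5 ≈ 60.00%


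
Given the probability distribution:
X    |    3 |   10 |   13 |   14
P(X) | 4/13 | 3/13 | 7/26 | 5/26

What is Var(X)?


E[X] = 245/26
E[X²] = 2835/26
Var(X) = E[X²] - (E[X])² = 2835/26 - 60025/676 = 13685/676

Var(X) = 13685/676 ≈ 20.2441


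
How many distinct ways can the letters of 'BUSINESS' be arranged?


Letters: 8, freq: {'B': 1, 'U': 1, 'S': 3, 'I': 1, 'N': 1, 'E': 1}
8!/(1!×1!×3!×1!×1!×1!) = 40320/6 = 6720

6720


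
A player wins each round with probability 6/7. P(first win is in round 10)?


Geometric: P(X=10) = (1-p)^(k-1)×p = (1/7)^9×6/7 = 6/282475249

P(X=10) = 6/282475249 ≈ 0.00%


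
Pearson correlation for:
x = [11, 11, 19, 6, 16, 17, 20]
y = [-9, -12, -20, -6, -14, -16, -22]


n=7, Σx=100, Σy=-99, Σxy=-1583, Σx²=1584, Σy²=1597
r = (7×(-1583) - 100×(-99))/√((7×1584 - 100²)(7×1597 - (-99)²))
= -1181/√(1088×1378) = -1181/√1499264 ≈ -1181/1224.4444 ≈ -0.9645

r ≈ -0.9645


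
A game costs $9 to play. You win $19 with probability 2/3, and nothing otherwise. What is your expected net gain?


E[gain] = (19-9)×2/3 + (-9)×1/3
= 20/3 - 3 = 11/3

Expected net gain = $11/3 ≈ $3.67


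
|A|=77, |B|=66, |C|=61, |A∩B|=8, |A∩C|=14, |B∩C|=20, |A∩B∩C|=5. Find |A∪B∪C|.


|A∪B∪C| = 77+66+61-8-14-20+5 = 167

|A∪B∪C| = 167


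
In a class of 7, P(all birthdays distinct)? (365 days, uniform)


P(all different) = Π(365-i)/365 for i=0..6
= (365/365)×(364/365)×...×(359/365)
= 0.943764

P ≈ 0.9438 ≈ 94.38%


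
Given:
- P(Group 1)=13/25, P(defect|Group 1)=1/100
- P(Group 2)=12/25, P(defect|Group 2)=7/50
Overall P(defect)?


P(B) = Σ P(B|Aᵢ)×P(Aᵢ)
  1/100×13/25 = 13/2500
  7/50×12/25 = 42/625
Sum = 181/2500

P(defect) = 181/2500 ≈ 7.24%


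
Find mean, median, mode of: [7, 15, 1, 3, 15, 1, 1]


Sorted: [1, 1, 1, 3, 7, 15, 15]
Mean = 43/7
Median = 3
Freq: {7: 1, 15: 2, 1: 3, 3: 1}
Mode: [1]

Mean=43/7, Median=3, Mode=1


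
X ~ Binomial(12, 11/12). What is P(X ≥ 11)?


P(X ≥ 11) = Σ P(X=i) for i=11..12
P(X=11) = 285311670611/743008370688
P(X=12) = 3138428376721/8916100448256
Sum = 6562168424053/8916100448256

P(X ≥ 11) = 6562168424053/8916100448256 ≈ 73.60%


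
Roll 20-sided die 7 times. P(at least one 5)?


P(no 5)^7 = (19/20)^7 = 893871739/1280000000
P(≥1) = 1 - 893871739/1280000000 = 386128261/1280000000

P = 386128261/1280000000 ≈ 30.17%


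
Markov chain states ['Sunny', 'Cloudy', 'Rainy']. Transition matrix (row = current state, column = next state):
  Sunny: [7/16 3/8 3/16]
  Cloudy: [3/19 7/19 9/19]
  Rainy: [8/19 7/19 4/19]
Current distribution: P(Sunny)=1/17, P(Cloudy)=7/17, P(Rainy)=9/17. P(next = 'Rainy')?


P(next=Rainy) = Σᵢ P(now=i)×P(i→Rainy)
= 1/17×3/16 + 7/17×9/19 + 9/17×4/19
= 3/272 + 63/323 + 36/323 = 1641/5168

P = 1641/5168 ≈ 0.3175


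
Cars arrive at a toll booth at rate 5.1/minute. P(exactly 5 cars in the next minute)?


Poisson(λ=5.1): P(X=5) = e^(-λ)×λ^k/k!
= e^(-5.1) × 5.1^5 / 5!
≈ 0.006096746566 × 3450.25251 / 120 ≈ 0.175294

P(X=5) ≈ 0.175294 ≈ 17.53%


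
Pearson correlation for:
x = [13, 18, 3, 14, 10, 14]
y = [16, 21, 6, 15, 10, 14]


n=6, Σx=72, Σy=82, Σxy=1110, Σx²=994, Σy²=1254
r = (6×1110 - 72×82)/√((6×994 - 72²)(6×1254 - 82²))
= 756/√(780×800) = 756/√624000 ≈ 756/789.9367 ≈ 0.9570

r ≈ 0.9570


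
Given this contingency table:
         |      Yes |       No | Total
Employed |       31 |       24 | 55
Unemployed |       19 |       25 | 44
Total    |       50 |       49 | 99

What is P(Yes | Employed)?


P(Yes | Employed) = 31/(31+24) = 31/55

P(Yes|Employed) = 31/55 ≈ 56.36%


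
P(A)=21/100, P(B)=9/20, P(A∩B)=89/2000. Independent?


P(A)×P(B) = 189/2000
P(A∩B) = 89/2000
Not equal → NOT independent

No, not independent


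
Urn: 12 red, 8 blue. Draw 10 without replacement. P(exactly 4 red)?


Hypergeometric: C(12,4)×C(8,6)/C(20,10)
= 495×28/184756 = 315/4199

P(X=4) = 315/4199 ≈ 7.50%


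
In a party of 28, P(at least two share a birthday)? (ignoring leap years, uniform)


P(all different) = Π(365-i)/365 for i=0..27
= 0.345539
P(match) = 1 - 0.345539 = 0.654461

P ≈ 0.6545 ≈ 65.45%


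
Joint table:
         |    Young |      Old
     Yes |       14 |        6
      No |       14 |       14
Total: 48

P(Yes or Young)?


P(Yes∨Young) = P(Yes) + P(Young) - P(Yes∧Young)
= (20 + 28 - 14)/48 = 34/48 = 17/24

P = 17/24 ≈ 70.83%


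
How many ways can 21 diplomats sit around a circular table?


Circular arrangements of 21 distinct objects: fix one position to break rotational symmetry.
(n-1)! = 20! = 2432902008176640000

2432902008176640000


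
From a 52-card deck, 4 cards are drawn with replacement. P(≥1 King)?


P(not a King) = 48/52 = 12/13
P(none in 4 draws) = (12/13)^4 = 20736/28561
P(≥1 King) = 1 - 20736/28561 = 7825/28561

P = 7825/28561 ≈ 27.40%


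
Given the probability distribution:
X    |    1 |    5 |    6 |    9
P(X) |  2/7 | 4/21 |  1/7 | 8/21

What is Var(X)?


E[X] = 116/21
E[X²] = 862/21
Var(X) = E[X²] - (E[X])² = 862/21 - 13456/441 = 4646/441

Var(X) = 4646/441 ≈ 10.5351


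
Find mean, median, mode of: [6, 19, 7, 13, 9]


Sorted: [6, 7, 9, 13, 19]
Mean = 54/5
Median = 9
Freq: {6: 1, 19: 1, 7: 1, 13: 1, 9: 1}
Mode: No mode

Mean=54/5, Median=9, Mode=No mode


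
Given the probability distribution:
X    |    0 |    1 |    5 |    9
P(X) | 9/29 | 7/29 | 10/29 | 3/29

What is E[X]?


E[X] = Σ x·P(X=x)
= (0)×(9/29) + (1)×(7/29) + (5)×(10/29) + (9)×(3/29)
= 84/29

E[X] = 84/29


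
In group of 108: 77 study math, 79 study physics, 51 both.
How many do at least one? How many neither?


|A∪B| = 77+79-51 = 105
Neither = 108-105 = 3

At least one: 105; Neither: 3


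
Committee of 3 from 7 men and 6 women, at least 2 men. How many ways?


Count by #men:
  2M,1W: C(7,2)×C(6,1)=126
  3M,0W: C(7,3)×C(6,0)=35
Total = 161

161


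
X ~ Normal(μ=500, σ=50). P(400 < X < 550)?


z₁=(400-500)/50=-2.0, z₂=(550-500)/50=1.0
P = Φ(1.0) - Φ(-2.0) = 0.841345 - 0.022750 = 0.818595 ≈ 0.8186

P(400 < X < 550) ≈ 0.8186


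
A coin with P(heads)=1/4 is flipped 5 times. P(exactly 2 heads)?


Binomial: P(X=2) = C(5,2)×p^2×(1-p)^3
= 10 × 1/16 × 27/64 = 135/512

P(X=2) = 135/512 ≈ 26.37%


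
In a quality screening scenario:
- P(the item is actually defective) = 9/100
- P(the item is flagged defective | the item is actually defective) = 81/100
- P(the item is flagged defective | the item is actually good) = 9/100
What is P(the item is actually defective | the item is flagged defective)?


Using Bayes' theorem:
P(A|B) = P(B|A)·P(A) / P(B)

P(the item is flagged defective) = 81/100 × 9/100 + 9/100 × 91/100
= 729/10000 + 819/10000 = 387/2500

P(the item is actually defective|the item is flagged defective) = (729/10000) / (387/2500) = 81/172

P(the item is actually defective|the item is flagged defective) = 81/172 ≈ 47.09%


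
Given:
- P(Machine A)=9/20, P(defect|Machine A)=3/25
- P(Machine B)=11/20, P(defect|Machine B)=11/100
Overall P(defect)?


P(B) = Σ P(B|Aᵢ)×P(Aᵢ)
  3/25×9/20 = 27/500
  11/100×11/20 = 121/2000
Sum = 229/2000

P(defect) = 229/2000 ≈ 11.45%


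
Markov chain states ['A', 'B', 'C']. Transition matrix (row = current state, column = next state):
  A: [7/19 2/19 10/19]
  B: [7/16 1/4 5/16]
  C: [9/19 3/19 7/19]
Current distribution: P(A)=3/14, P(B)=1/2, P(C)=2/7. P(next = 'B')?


P(next=B) = Σᵢ P(now=i)×P(i→B)
= 3/14×2/19 + 1/2×1/4 + 2/7×3/19
= 3/133 + 1/8 + 6/133 = 205/1064

P = 205/1064 ≈ 0.1927


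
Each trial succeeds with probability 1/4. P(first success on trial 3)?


Geometric: P(X=3) = (1-p)^(k-1)×p = (3/4)^2×1/4 = 9/64

P(X=3) = 9/64 ≈ 14.06%


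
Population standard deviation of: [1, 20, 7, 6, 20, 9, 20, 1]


Mean = 84/8 = 21/2
  (1-21/2)²=361/4
  (20-21/2)²=361/4
  (7-21/2)²=49/4
  (6-21/2)²=81/4
  (20-21/2)²=361/4
  (9-21/2)²=9/4
  (20-21/2)²=361/4
  (1-21/2)²=361/4
Σ(x-μ)² = 486
σ² = 486/8 = 243/4

σ = √(243/4) ≈ 7.7942


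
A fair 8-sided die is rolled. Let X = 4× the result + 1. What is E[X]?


E[die] = (1+8)/2 = 9/2
E[X] = 4×9/2 + 1 = 19

E[X] = 19


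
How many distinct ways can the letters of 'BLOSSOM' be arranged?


Letters: 7, freq: {'B': 1, 'L': 1, 'O': 2, 'S': 2, 'M': 1}
7!/(1!×1!×2!×2!×1!) = 5040/4 = 1260

1260


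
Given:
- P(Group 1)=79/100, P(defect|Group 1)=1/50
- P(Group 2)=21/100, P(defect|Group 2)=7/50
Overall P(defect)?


P(B) = Σ P(B|Aᵢ)×P(Aᵢ)
  1/50×79/100 = 79/5000
  7/50×21/100 = 147/5000
Sum = 113/2500

P(defect) = 113/2500 ≈ 4.52%


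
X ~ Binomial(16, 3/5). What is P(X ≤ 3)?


P(X ≤ 3) = Σ P(X=i) for i=0..3
P(X=0) = 65536/152587890625
P(X=1) = 1572864/152587890625
P(X=2) = 3538944/30517578125
P(X=3) = 24772608/30517578125
Sum = 28639232/30517578125

P(X ≤ 3) = 28639232/30517578125 ≈ 0.09%


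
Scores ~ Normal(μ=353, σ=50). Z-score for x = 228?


z = (x - μ)/σ = (228 - 353)/50 = -2.5

z = -2.5


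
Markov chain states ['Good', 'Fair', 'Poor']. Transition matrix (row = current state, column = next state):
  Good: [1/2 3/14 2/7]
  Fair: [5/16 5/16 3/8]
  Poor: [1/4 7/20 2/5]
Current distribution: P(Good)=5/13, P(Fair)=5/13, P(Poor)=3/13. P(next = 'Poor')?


P(next=Poor) = Σᵢ P(now=i)×P(i→Poor)
= 5/13×2/7 + 5/13×3/8 + 3/13×2/5
= 10/91 + 15/104 + 6/65 = 97/280

P = 97/280 ≈ 0.3464


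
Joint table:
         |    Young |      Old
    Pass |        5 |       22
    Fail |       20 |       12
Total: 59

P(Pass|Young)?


P(Pass|Young) = 5/(5+20) = 5/25 = 1/5

P = 1/5 ≈ 20.00%


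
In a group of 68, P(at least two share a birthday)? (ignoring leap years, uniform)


P(all different) = Π(365-i)/365 for i=0..67
= 0.001274
P(match) = 1 - 0.001274 = 0.998726

P ≈ 0.9987 ≈ 99.87%


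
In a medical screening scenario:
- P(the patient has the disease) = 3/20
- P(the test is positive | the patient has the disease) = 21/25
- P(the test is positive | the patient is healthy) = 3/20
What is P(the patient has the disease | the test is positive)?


Using Bayes' theorem:
P(A|B) = P(B|A)·P(A) / P(B)

P(the test is positive) = 21/25 × 3/20 + 3/20 × 17/20
= 63/500 + 51/400 = 507/2000

P(the patient has the disease|the test is positive) = (63/500) / (507/2000) = 84/169

P(the patient has the disease|the test is positive) = 84/169 ≈ 49.70%


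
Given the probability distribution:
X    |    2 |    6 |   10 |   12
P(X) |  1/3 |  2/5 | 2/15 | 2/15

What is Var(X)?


E[X] = 6
E[X²] = 724/15
Var(X) = E[X²] - (E[X])² = 724/15 - 36 = 184/15

Var(X) = 184/15 ≈ 12.2667


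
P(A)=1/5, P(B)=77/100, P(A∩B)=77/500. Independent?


P(A)×P(B) = 77/500
P(A∩B) = 77/500
Equal ✓ → Independent

Yes, independent


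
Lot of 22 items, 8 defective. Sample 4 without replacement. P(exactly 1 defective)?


Hypergeometric: C(8,1)×C(14,3)/C(22,4)
= 8×364/7315 = 416/1045

P(X=1) = 416/1045 ≈ 39.81%


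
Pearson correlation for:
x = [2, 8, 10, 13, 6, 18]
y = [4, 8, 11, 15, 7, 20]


n=6, Σx=57, Σy=65, Σxy=779, Σx²=697, Σy²=875
r = (6×779 - 57×65)/√((6×697 - 57²)(6×875 - 65²))
= 969/√(933×1025) = 969/√956325 ≈ 969/977.9187 ≈ 0.9909

r ≈ 0.9909


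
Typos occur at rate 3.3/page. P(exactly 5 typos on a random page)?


Poisson(λ=3.3): P(X=5) = e^(-λ)×λ^k/k!
= e^(-3.3) × 3.3^5 / 5!
≈ 0.0368831674 × 391.35393 / 120 ≈ 0.120286

P(X=5) ≈ 0.120286 ≈ 12.03%


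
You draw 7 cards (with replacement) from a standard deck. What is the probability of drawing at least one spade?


P(not a spade) = 39/52 = 3/4
P(none in 7 draws) = (3/4)^7 = 2187/16384
P(≥1 spade) = 1 - 2187/16384 = 14197/16384

P = 14197/16384 ≈ 86.65%


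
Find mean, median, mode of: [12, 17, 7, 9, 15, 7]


Sorted: [7, 7, 9, 12, 15, 17]
Mean = 67/6
Median = 21/2
Freq: {12: 1, 17: 1, 7: 2, 9: 1, 15: 1}
Mode: [7]

Mean=67/6, Median=21/2, Mode=7


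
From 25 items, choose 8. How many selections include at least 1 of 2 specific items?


Complement: C(25,8) - C(23,8) = 1081575 - 490314 = 591261

591261


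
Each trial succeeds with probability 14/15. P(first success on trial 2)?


Geometric: P(X=2) = (1-p)^(k-1)×p = (1/15)^1×14/15 = 14/225

P(X=2) = 14/225 ≈ 6.22%


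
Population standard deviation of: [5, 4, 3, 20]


Mean = 32/4 = 8
  (5-8)²=9
  (4-8)²=16
  (3-8)²=25
  (20-8)²=144
Σ(x-μ)² = 194
σ² = 194/4 = 97/2

σ = √(97/2) ≈ 6.9642


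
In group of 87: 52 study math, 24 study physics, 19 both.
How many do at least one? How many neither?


|A∪B| = 52+24-19 = 57
Neither = 87-57 = 30

At least one: 57; Neither: 30


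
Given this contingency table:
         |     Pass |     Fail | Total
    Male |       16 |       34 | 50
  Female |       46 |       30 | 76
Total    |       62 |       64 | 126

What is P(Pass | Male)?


P(Pass | Male) = 16/(16+34) = 16/50 = 8/25

P(Pass|Male) = 8/25 ≈ 32.00%


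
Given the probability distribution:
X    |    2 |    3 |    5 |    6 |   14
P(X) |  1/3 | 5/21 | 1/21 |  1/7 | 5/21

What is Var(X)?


E[X] = 122/21
E[X²] = 1186/21
Var(X) = E[X²] - (E[X])² = 1186/21 - 14884/441 = 10022/441

Var(X) = 10022/441 ≈ 22.7256


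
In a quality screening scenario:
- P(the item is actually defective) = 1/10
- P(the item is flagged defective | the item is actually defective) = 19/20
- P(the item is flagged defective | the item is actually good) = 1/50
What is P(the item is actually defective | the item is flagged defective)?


Using Bayes' theorem:
P(A|B) = P(B|A)·P(A) / P(B)

P(the item is flagged defective) = 19/20 × 1/10 + 1/50 × 9/10
= 19/200 + 9/500 = 113/1000

P(the item is actually defective|the item is flagged defective) = (19/200) / (113/1000) = 95/113

P(the item is actually defective|the item is flagged defective) = 95/113 ≈ 84.07%


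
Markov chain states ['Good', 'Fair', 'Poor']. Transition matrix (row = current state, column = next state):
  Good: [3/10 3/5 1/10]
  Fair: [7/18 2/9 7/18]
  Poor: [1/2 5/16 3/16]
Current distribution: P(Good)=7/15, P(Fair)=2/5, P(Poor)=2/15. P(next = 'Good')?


P(next=Good) = Σᵢ P(now=i)×P(i→Good)
= 7/15×3/10 + 2/5×7/18 + 2/15×1/2
= 7/50 + 7/45 + 1/15 = 163/450

P = 163/450 ≈ 0.3622


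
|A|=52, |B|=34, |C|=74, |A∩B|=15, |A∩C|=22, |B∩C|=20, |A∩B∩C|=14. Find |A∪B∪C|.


|A∪B∪C| = 52+34+74-15-22-20+14 = 117

|A∪B∪C| = 117


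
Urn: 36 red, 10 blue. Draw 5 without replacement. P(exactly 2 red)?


Hypergeometric: C(36,2)×C(10,3)/C(46,5)
= 630×120/1370754 = 600/10879

P(X=2) = 600/10879 ≈ 5.52%


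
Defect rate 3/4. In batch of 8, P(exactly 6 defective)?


Binomial: P(X=6) = C(8,6)×p^6×(1-p)^2
= 28 × 729/4096 × 1/16 = 5103/16384

P(X=6) = 5103/16384 ≈ 31.15%


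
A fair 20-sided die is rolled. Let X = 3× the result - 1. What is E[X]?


E[die] = (1+20)/2 = 21/2
E[X] = 3×21/2 - 1 = 61/2

E[X] = 61/2


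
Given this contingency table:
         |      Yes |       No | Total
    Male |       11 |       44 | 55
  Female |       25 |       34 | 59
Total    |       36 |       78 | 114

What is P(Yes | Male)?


P(Yes | Male) = 11/(11+44) = 11/55 = 1/5

P(Yes|Male) = 1/5 ≈ 20.00%


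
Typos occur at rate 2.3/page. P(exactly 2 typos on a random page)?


Poisson(λ=2.3): P(X=2) = e^(-λ)×λ^k/k!
= e^(-2.3) × 2.3^2 / 2!
≈ 0.1002588437 × 5.29 / 2 ≈ 0.265185

P(X=2) ≈ 0.265185 ≈ 26.52%


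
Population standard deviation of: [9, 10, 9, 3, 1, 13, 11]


Mean = 56/7 = 8
  (9-8)²=1
  (10-8)²=4
  (9-8)²=1
  (3-8)²=25
  (1-8)²=49
  (13-8)²=25
  (11-8)²=9
Σ(x-μ)² = 114
σ² = 114/7

σ = √(114/7) ≈ 4.0356


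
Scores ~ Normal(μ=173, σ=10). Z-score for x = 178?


z = (x - μ)/σ = (178 - 173)/10 = 0.5

z = 0.5


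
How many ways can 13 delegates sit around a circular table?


Circular arrangements of 13 distinct objects: fix one position to break rotational symmetry.
(n-1)! = 12! = 479001600

479001600


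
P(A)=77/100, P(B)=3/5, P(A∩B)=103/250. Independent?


P(A)×P(B) = 231/500
P(A∩B) = 103/250
Not equal → NOT independent

No, not independent


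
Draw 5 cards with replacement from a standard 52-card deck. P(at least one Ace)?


P(not a Ace) = 48/52 = 12/13
P(none in 5 draws) = (12/13)^5 = 248832/371293
P(≥1 Ace) = 1 - 248832/371293 = 122461/371293

P = 122461/371293 ≈ 32.98%


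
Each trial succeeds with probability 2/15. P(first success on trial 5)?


Geometric: P(X=5) = (1-p)^(k-1)×p = (13/15)^4×2/15 = 57122/759375

P(X=5) = 57122/759375 ≈ 7.52%


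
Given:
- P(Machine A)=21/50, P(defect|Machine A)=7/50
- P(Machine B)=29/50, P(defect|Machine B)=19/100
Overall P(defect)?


P(B) = Σ P(B|Aᵢ)×P(Aᵢ)
  7/50×21/50 = 147/2500
  19/100×29/50 = 551/5000
Sum = 169/1000

P(defect) = 169/1000 ≈ 16.90%


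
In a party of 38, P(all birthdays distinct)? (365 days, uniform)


P(all different) = Π(365-i)/365 for i=0..37
= (365/365)×(364/365)×...×(328/365)
= 0.135932

P ≈ 0.1359 ≈ 13.59%


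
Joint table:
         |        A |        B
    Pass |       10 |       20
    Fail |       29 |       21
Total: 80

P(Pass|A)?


P(Pass|A) = 10/(10+29) = 10/39

P = 10/39 ≈ 25.64%


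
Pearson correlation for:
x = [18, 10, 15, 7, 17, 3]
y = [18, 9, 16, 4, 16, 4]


n=6, Σx=70, Σy=67, Σxy=966, Σx²=996, Σy²=949
r = (6×966 - 70×67)/√((6×996 - 70²)(6×949 - 67²))
= 1106/√(1076×1205) = 1106/√1296580 ≈ 1106/1138.6747 ≈ 0.9713

r ≈ 0.9713


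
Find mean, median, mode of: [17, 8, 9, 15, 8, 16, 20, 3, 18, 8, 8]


Sorted: [3, 8, 8, 8, 8, 9, 15, 16, 17, 18, 20]
Mean = 130/11
Median = 9
Freq: {17: 1, 8: 4, 9: 1, 15: 1, 16: 1, 20: 1, 3: 1, 18: 1}
Mode: [8]

Mean=130/11, Median=9, Mode=8


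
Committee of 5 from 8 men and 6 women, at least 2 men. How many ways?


Count by #men:
  2M,3W: C(8,2)×C(6,3)=560
  3M,2W: C(8,3)×C(6,2)=840
  4M,1W: C(8,4)×C(6,1)=420
  5M,0W: C(8,5)×C(6,0)=56
Total = 1876

1876


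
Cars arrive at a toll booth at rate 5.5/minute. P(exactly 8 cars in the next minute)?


Poisson(λ=5.5): P(X=8) = e^(-λ)×λ^k/k!
= e^(-5.5) × 5.5^8 / 8!
≈ 0.004086771438 × 837339.378906 / 40320 ≈ 0.084871

P(X=8) ≈ 0.084871 ≈ 8.49%


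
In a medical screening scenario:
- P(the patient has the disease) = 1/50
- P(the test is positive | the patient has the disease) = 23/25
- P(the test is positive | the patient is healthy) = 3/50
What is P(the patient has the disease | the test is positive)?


Using Bayes' theorem:
P(A|B) = P(B|A)·P(A) / P(B)

P(the test is positive) = 23/25 × 1/50 + 3/50 × 49/50
= 23/1250 + 147/2500 = 193/2500

P(the patient has the disease|the test is positive) = (23/1250) / (193/2500) = 46/193

P(the patient has the disease|the test is positive) = 46/193 ≈ 23.83%


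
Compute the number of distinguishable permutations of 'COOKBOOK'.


Letters: 8, freq: {'C': 1, 'O': 4, 'K': 2, 'B': 1}
8!/(1!×4!×2!×1!) = 40320/48 = 840

840


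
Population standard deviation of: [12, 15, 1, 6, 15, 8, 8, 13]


Mean = 78/8 = 39/4
  (12-39/4)²=81/16
  (15-39/4)²=441/16
  (1-39/4)²=1225/16
  (6-39/4)²=225/16
  (15-39/4)²=441/16
  (8-39/4)²=49/16
  (8-39/4)²=49/16
  (13-39/4)²=169/16
Σ(x-μ)² = 335/2
σ² = (335/2)/8 = 335/16

σ = √(335/16) ≈ 4.5758


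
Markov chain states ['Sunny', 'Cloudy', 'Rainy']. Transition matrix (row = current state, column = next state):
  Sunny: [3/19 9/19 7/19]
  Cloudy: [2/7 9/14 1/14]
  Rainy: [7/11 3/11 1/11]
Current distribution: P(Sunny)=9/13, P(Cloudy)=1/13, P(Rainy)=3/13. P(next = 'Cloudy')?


P(next=Cloudy) = Σᵢ P(now=i)×P(i→Cloudy)
= 9/13×9/19 + 1/13×9/14 + 3/13×3/11
= 81/247 + 9/182 + 9/143 = 16749/38038

P = 16749/38038 ≈ 0.4403


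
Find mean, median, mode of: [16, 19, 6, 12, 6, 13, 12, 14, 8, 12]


Sorted: [6, 6, 8, 12, 12, 12, 13, 14, 16, 19]
Mean = 118/10 = 59/5
Median = 12
Freq: {16: 1, 19: 1, 6: 2, 12: 3, 13: 1, 14: 1, 8: 1}
Mode: [12]

Mean=59/5, Median=12, Mode=12


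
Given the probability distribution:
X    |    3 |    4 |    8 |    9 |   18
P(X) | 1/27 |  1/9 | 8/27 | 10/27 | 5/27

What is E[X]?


E[X] = Σ x·P(X=x)
= (3)×(1/27) + (4)×(1/9) + (8)×(8/27) + (9)×(10/27) + (18)×(5/27)
= 259/27

E[X] = 259/27


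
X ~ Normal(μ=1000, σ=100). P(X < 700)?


z = (700-1000)/100 = -3.0
P(Z < -3.0) = 0.0013

P(X < 700) ≈ 0.0013


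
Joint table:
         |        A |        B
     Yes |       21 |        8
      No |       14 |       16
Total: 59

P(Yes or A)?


P(Yes∨A) = P(Yes) + P(A) - P(Yes∧A)
= (29 + 35 - 21)/59 = 43/59

P = 43/59 ≈ 72.88%


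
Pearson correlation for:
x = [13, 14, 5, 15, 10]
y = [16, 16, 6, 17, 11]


n=5, Σx=57, Σy=66, Σxy=827, Σx²=715, Σy²=958
r = (5×827 - 57×66)/√((5×715 - 57²)(5×958 - 66²))
= 373/√(326×434) = 373/√141484 ≈ 373/376.1436 ≈ 0.9916

r ≈ 0.9916


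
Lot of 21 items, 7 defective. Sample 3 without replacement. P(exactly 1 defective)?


Hypergeometric: C(7,1)×C(14,2)/C(21,3)
= 7×91/1330 = 91/190

P(X=1) = 91/190 ≈ 47.89%


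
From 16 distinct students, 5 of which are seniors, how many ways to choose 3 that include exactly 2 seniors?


Choose 2 of the 5 seniors and 1 of the other 11 students:
C(5,2)×C(11,1) = 10×11 = 110

110


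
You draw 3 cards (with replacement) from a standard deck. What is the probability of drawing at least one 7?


P(not a 7) = 48/52 = 12/13
P(none in 3 draws) = (12/13)^3 = 1728/2197
P(≥1 7) = 1 - 1728/2197 = 469/2197

P = 469/2197 ≈ 21.35%


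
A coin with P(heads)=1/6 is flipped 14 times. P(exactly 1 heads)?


Binomial: P(X=1) = C(14,1)×p^1×(1-p)^13
= 14 × 1/6 × 1220703125/13060694016 = 8544921875/39182082048

P(X=1) = 8544921875/39182082048 ≈ 21.81%
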